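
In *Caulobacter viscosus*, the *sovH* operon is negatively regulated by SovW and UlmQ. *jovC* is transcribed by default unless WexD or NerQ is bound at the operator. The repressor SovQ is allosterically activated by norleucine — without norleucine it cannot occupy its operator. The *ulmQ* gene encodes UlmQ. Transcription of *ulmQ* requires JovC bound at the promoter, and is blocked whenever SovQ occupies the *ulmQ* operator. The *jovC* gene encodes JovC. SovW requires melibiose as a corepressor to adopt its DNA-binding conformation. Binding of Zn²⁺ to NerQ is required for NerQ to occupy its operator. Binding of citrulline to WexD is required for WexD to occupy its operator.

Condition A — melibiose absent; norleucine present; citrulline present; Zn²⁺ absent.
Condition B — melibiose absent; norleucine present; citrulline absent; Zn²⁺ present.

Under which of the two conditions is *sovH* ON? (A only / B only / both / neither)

Condition A:
Melibiose is absent, so SovW is inactive.
Norleucine is present, so SovQ is active.
Citrulline is present, so WexD is active.
Zn²⁺ is absent, so NerQ is inactive.
With repressor WexD bound, *jovC* is not transcribed.
So JovC is not produced.
With repressor SovQ bound, *ulmQ* is not transcribed.
So UlmQ is not produced.
With no repressor bound, *sovH* is transcribed.
→ *sovH* is ON in A.
Condition B:
Melibiose is absent, so SovW is inactive.
Norleucine is present, so SovQ is active.
Citrulline is absent, so WexD is inactive.
Zn²⁺ is present, so NerQ is active.
With repressor NerQ bound, *jovC* is not transcribed.
So JovC is not produced.
With repressor SovQ bound, *ulmQ* is not transcribed.
So UlmQ is not produced.
With no repressor bound, *sovH* is transcribed.
→ *sovH* is ON in B.

both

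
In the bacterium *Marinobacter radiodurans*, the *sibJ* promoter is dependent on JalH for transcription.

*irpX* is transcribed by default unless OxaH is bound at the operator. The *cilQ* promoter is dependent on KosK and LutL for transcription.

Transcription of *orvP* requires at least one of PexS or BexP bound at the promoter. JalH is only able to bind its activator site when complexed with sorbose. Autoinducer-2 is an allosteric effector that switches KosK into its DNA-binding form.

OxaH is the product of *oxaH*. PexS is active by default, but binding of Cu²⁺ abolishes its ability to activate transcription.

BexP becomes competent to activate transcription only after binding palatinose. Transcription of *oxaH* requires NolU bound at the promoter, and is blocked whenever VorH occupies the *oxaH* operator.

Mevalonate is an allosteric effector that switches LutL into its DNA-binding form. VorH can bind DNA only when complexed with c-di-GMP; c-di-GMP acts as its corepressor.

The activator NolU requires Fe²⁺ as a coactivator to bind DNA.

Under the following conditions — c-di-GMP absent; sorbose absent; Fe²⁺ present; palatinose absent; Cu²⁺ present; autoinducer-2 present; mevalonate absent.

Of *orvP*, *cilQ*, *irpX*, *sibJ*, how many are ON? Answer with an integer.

Cu²⁺ is present, so PexS is inactive.
Palatinose is absent, so BexP is inactive.
No activator is available at the *orvP* promoter, so *orvP* is not transcribed.
→ *orvP* is OFF.
Autoinducer-2 is present, so KosK is active.
Mevalonate is absent, so LutL is inactive.
Required activator LutL is absent, so *cilQ* is not transcribed.
→ *cilQ* is OFF.
Fe²⁺ is present, so NolU is active.
c-di-GMP is absent, so VorH is inactive.
No repressor is bound and NolU is active, so *oxaH* is transcribed.
So OxaH is produced and active.
With repressor OxaH bound, *irpX* is not transcribed.
→ *irpX* is OFF.
Sorbose is absent, so JalH is inactive.
Required activator JalH is absent, so *sibJ* is not transcribed.
→ *sibJ* is OFF.
0 of the 4 genes are transcribed.

0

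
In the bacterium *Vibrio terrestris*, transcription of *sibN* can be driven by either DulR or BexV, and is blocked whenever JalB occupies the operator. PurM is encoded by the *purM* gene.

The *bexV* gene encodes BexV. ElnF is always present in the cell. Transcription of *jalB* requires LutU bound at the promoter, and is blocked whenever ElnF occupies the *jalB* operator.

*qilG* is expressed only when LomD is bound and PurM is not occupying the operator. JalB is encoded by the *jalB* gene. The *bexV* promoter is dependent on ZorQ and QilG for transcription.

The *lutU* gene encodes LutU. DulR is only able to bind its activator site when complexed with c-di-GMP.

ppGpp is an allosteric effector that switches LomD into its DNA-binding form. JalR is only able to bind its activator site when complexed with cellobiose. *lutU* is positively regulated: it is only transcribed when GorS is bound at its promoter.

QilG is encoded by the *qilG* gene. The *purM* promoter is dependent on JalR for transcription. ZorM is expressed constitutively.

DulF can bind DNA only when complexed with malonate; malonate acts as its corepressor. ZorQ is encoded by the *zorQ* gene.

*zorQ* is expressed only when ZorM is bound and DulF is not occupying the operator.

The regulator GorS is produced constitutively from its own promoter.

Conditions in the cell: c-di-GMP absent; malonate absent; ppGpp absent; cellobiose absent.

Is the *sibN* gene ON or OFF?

c-di-GMP is absent, so DulR is inactive.
Malonate is absent, so DulF is inactive.
ZorM is produced constitutively and is active.
No repressor is bound and ZorM is active, so *zorQ* is transcribed.
So ZorQ is produced and active.
ppGpp is absent, so LomD is inactive.
Cellobiose is absent, so JalR is inactive.
Required activator JalR is absent, so *purM* is not transcribed.
So PurM is not produced.
Required activator LomD is absent, so *qilG* is not transcribed.
So QilG is not produced.
Required activator QilG is absent, so *bexV* is not transcribed.
So BexV is not produced.
ElnF is produced constitutively and is active.
GorS is produced constitutively and is active.
No repressor is bound and GorS is active, so *lutU* is transcribed.
So LutU is produced and active.
With repressor ElnF bound, *jalB* is not transcribed.
So JalB is not produced.
No activator is available at the *sibN* promoter, so *sibN* is not transcribed.

OFF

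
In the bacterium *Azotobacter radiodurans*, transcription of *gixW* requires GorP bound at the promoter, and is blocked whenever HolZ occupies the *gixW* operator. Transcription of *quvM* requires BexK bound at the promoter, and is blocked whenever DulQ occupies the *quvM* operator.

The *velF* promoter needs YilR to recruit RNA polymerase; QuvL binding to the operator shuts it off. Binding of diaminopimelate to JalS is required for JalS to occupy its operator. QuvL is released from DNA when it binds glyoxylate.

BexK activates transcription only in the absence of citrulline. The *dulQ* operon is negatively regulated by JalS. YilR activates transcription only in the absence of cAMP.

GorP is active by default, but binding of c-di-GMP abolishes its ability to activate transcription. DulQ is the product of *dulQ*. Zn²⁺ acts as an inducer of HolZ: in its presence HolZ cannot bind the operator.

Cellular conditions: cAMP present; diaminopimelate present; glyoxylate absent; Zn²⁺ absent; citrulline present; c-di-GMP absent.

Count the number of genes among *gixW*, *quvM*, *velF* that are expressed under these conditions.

0

Zn²⁺ is absent, so HolZ is active.
c-di-GMP is absent, so GorP is active.
With repressor HolZ bound, *gixW* is not transcribed.
→ *gixW* is OFF.
Diaminopimelate is present, so JalS is active.
With repressor JalS bound, *dulQ* is not transcribed.
So DulQ is not produced.
Citrulline is present, so BexK is inactive.
Required activator BexK is absent, so *quvM* is not transcribed.
→ *quvM* is OFF.
cAMP is present, so YilR is inactive.
Glyoxylate is absent, so QuvL is active.
With repressor QuvL bound, *velF* is not transcribed.
→ *velF* is OFF.
0 of the 3 genes are transcribed.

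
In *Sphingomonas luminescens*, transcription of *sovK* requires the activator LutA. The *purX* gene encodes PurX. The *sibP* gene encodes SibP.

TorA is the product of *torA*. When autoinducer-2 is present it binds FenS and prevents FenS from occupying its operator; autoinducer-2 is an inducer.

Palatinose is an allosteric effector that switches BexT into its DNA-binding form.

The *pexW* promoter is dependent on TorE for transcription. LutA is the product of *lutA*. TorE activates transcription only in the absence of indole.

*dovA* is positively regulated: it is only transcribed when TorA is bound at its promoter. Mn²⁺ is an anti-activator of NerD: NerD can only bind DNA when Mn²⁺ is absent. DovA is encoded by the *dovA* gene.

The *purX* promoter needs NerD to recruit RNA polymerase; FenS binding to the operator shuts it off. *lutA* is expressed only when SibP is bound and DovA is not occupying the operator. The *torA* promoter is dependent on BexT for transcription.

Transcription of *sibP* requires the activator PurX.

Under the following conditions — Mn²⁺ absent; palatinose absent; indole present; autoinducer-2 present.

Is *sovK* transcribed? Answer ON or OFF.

Mn²⁺ is absent, so NerD is active.
Autoinducer-2 is present, so FenS is inactive.
No repressor is bound and NerD is active, so *purX* is transcribed.
So PurX is produced and active.
No repressor is bound and PurX is active, so *sibP* is transcribed.
So SibP is produced and active.
Palatinose is absent, so BexT is inactive.
Required activator BexT is absent, so *torA* is not transcribed.
So TorA is not produced.
Required activator TorA is absent, so *dovA* is not transcribed.
So DovA is not produced.
No repressor is bound and SibP is active, so *lutA* is transcribed.
So LutA is produced and active.
No repressor is bound and LutA is active, so *sovK* is transcribed.

ON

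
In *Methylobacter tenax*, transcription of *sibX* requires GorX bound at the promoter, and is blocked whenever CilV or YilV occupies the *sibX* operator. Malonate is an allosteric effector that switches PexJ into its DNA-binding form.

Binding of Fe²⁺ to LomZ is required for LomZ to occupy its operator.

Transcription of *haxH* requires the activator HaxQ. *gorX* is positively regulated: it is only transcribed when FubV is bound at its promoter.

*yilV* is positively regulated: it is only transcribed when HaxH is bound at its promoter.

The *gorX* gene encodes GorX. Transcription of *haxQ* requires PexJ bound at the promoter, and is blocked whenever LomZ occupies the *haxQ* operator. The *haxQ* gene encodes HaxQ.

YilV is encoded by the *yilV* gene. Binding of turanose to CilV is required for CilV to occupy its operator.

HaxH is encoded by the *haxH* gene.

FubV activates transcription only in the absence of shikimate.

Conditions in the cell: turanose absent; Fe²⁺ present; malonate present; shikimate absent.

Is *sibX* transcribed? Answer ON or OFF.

ON

Turanose is absent, so CilV is inactive.
Shikimate is absent, so FubV is active.
No repressor is bound and FubV is active, so *gorX* is transcribed.
So GorX is produced and active.
Malonate is present, so PexJ is active.
Fe²⁺ is present, so LomZ is active.
With repressor LomZ bound, *haxQ* is not transcribed.
So HaxQ is not produced.
Required activator HaxQ is absent, so *haxH* is not transcribed.
So HaxH is not produced.
Required activator HaxH is absent, so *yilV* is not transcribed.
So YilV is not produced.
No repressor is bound and GorX is active, so *sibX* is transcribed.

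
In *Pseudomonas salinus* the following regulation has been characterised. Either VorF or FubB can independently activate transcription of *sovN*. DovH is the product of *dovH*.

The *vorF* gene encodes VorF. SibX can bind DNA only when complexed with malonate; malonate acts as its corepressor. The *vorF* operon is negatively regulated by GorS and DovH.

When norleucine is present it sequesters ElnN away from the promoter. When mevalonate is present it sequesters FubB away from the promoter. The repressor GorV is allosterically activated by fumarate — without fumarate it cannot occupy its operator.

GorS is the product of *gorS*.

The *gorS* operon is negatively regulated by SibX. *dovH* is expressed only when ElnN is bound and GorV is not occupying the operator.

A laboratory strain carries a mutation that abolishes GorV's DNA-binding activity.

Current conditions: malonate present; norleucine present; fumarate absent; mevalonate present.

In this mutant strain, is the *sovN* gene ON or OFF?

ON

Malonate is present, so SibX is active.
With repressor SibX bound, *gorS* is not transcribed.
So GorS is not produced.
Norleucine is present, so ElnN is inactive.
GorV is non-functional in this strain, so it has no effect.
Required activator ElnN is absent, so *dovH* is not transcribed.
So DovH is not produced.
With no repressor bound, *vorF* is transcribed.
So VorF is produced and active.
Mevalonate is present, so FubB is inactive.
Activator VorF is present, so *sovN* is transcribed.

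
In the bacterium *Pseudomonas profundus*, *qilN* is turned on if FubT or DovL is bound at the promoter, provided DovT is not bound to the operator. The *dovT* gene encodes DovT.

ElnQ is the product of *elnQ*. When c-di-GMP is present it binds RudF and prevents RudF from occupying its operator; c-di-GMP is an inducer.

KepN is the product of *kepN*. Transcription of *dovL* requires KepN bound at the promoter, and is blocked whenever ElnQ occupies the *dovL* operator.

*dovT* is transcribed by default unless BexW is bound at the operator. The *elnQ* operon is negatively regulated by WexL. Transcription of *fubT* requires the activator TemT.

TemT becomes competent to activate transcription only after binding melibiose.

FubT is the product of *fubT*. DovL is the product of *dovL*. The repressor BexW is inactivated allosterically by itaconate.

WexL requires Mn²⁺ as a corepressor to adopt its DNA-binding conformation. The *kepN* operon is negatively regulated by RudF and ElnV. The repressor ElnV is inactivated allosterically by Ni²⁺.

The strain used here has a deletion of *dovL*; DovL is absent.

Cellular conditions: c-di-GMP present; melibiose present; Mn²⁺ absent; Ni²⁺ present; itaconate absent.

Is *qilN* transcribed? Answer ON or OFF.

ON

Melibiose is present, so TemT is active.
No repressor is bound and TemT is active, so *fubT* is transcribed.
So FubT is produced and active.
Itaconate is absent, so BexW is active.
With repressor BexW bound, *dovT* is not transcribed.
So DovT is not produced.
DovL is non-functional in this strain, so it has no effect.
Activator FubT is present, so *qilN* is transcribed.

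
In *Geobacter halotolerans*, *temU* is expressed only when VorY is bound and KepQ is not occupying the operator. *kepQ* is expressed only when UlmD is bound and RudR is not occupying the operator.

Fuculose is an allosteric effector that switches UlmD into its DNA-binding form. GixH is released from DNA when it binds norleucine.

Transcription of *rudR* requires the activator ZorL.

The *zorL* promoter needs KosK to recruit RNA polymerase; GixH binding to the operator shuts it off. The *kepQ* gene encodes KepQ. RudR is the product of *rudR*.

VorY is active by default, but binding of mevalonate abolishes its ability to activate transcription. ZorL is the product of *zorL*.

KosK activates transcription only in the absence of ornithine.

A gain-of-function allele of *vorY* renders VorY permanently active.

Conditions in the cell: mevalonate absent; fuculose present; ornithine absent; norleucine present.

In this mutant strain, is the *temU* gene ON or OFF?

ON

Ornithine is absent, so KosK is active.
Norleucine is present, so GixH is inactive.
No repressor is bound and KosK is active, so *zorL* is transcribed.
So ZorL is produced and active.
No repressor is bound and ZorL is active, so *rudR* is transcribed.
So RudR is produced and active.
Fuculose is present, so UlmD is active.
With repressor RudR bound, *kepQ* is not transcribed.
So KepQ is not produced.
VorY is constitutively active in this strain.
No repressor is bound and VorY is active, so *temU* is transcribed.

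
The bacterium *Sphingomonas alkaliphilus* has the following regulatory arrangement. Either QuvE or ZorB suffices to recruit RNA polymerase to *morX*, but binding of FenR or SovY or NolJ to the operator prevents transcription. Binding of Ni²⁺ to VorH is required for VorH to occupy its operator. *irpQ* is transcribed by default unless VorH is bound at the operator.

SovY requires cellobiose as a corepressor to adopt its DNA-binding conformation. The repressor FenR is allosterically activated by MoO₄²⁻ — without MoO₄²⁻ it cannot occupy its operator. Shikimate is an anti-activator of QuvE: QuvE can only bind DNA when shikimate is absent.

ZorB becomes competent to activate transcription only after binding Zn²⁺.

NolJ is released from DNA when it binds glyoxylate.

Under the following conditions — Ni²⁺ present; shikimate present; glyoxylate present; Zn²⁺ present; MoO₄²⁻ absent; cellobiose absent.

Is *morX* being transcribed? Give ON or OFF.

ON

MoO₄²⁻ is absent, so FenR is inactive.
Cellobiose is absent, so SovY is inactive.
Shikimate is present, so QuvE is inactive.
Glyoxylate is present, so NolJ is inactive.
Zn²⁺ is present, so ZorB is active.
Activator ZorB is present, so *morX* is transcribed.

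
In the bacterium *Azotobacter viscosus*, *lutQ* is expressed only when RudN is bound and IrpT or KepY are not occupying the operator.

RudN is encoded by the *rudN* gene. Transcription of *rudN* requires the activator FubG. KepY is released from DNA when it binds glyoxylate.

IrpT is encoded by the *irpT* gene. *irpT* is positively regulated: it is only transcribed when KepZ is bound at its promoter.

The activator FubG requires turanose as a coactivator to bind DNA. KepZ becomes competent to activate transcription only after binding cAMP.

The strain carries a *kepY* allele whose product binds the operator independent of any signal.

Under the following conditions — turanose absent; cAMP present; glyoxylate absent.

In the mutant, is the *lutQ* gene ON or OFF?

cAMP is present, so KepZ is active.
No repressor is bound and KepZ is active, so *irpT* is transcribed.
So IrpT is produced and active.
KepY is constitutively active in this strain.
Turanose is absent, so FubG is inactive.
Required activator FubG is absent, so *rudN* is not transcribed.
So RudN is not produced.
With repressor IrpT bound, *lutQ* is not transcribed.

OFF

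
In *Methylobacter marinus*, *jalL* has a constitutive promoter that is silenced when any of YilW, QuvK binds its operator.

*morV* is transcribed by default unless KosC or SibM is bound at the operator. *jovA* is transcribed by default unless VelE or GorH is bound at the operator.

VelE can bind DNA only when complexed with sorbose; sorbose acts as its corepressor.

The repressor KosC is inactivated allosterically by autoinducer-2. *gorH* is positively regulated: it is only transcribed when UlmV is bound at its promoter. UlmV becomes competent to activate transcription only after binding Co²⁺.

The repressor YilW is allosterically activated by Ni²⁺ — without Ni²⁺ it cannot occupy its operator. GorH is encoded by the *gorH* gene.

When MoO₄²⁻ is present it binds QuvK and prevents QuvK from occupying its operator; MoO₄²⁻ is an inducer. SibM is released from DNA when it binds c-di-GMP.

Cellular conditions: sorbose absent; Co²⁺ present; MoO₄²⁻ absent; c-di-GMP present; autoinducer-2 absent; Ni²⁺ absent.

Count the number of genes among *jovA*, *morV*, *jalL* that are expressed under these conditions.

Sorbose is absent, so VelE is inactive.
Co²⁺ is present, so UlmV is active.
No repressor is bound and UlmV is active, so *gorH* is transcribed.
So GorH is produced and active.
With repressor GorH bound, *jovA* is not transcribed.
→ *jovA* is OFF.
Autoinducer-2 is absent, so KosC is active.
c-di-GMP is present, so SibM is inactive.
With repressor KosC bound, *morV* is not transcribed.
→ *morV* is OFF.
Ni²⁺ is absent, so YilW is inactive.
MoO₄²⁻ is absent, so QuvK is active.
With repressor QuvK bound, *jalL* is not transcribed.
→ *jalL* is OFF.
0 of the 3 genes are transcribed.

0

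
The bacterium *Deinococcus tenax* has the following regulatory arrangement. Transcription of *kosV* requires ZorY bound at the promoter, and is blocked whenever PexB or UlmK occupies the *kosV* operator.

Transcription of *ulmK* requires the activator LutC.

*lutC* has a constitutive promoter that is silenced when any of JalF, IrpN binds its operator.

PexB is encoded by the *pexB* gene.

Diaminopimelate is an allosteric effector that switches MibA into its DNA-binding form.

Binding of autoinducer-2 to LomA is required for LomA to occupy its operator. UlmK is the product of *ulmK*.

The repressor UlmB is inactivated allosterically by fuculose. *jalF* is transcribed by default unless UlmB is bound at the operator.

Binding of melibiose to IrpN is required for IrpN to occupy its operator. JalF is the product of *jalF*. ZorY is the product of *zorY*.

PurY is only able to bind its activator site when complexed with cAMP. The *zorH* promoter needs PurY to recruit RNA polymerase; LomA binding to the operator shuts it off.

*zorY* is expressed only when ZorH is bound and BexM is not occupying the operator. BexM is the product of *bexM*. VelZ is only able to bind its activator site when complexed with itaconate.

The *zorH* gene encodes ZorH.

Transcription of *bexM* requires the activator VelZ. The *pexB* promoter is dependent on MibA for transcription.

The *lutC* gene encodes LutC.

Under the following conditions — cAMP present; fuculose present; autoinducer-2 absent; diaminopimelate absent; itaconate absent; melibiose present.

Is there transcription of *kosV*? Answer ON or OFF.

Diaminopimelate is absent, so MibA is inactive.
Required activator MibA is absent, so *pexB* is not transcribed.
So PexB is not produced.
cAMP is present, so PurY is active.
Autoinducer-2 is absent, so LomA is inactive.
No repressor is bound and PurY is active, so *zorH* is transcribed.
So ZorH is produced and active.
Itaconate is absent, so VelZ is inactive.
Required activator VelZ is absent, so *bexM* is not transcribed.
So BexM is not produced.
No repressor is bound and ZorH is active, so *zorY* is transcribed.
So ZorY is produced and active.
Fuculose is present, so UlmB is inactive.
With no repressor bound, *jalF* is transcribed.
So JalF is produced and active.
Melibiose is present, so IrpN is active.
With repressor JalF bound, *lutC* is not transcribed.
So LutC is not produced.
Required activator LutC is absent, so *ulmK* is not transcribed.
So UlmK is not produced.
No repressor is bound and ZorY is active, so *kosV* is transcribed.

ON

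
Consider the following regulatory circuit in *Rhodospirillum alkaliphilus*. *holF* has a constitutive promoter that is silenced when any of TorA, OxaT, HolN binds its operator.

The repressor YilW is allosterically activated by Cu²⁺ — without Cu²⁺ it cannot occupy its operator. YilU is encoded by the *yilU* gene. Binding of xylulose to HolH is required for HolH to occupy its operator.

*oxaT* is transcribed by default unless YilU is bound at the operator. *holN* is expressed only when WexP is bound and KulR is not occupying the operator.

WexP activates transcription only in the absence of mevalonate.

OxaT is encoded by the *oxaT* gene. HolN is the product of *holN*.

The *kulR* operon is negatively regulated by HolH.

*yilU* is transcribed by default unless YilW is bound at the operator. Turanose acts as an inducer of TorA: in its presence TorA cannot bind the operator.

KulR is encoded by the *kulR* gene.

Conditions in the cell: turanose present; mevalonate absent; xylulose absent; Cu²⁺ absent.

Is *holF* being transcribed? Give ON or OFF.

Turanose is present, so TorA is inactive.
Cu²⁺ is absent, so YilW is inactive.
With no repressor bound, *yilU* is transcribed.
So YilU is produced and active.
With repressor YilU bound, *oxaT* is not transcribed.
So OxaT is not produced.
Xylulose is absent, so HolH is inactive.
With no repressor bound, *kulR* is transcribed.
So KulR is produced and active.
Mevalonate is absent, so WexP is active.
With repressor KulR bound, *holN* is not transcribed.
So HolN is not produced.
With no repressor bound, *holF* is transcribed.

ON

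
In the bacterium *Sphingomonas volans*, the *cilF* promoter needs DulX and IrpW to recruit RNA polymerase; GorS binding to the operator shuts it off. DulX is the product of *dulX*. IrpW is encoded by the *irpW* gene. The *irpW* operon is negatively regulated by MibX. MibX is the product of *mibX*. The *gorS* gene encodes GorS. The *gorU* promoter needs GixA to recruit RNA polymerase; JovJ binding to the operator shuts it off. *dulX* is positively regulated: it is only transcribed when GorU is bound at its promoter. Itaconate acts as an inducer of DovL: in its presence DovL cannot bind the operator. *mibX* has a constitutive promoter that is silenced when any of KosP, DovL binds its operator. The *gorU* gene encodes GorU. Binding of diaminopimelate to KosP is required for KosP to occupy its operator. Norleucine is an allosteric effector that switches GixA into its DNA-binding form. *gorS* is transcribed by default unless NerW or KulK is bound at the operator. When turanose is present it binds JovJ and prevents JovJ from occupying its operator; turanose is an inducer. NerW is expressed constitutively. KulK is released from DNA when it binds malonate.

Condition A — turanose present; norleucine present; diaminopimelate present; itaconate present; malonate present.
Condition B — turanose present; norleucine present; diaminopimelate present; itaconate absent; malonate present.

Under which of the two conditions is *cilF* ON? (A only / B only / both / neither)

Condition A:
Turanose is present, so JovJ is inactive.
Norleucine is present, so GixA is active.
No repressor is bound and GixA is active, so *gorU* is transcribed.
So GorU is produced and active.
No repressor is bound and GorU is active, so *dulX* is transcribed.
So DulX is produced and active.
Diaminopimelate is present, so KosP is active.
Itaconate is present, so DovL is inactive.
With repressor KosP bound, *mibX* is not transcribed.
So MibX is not produced.
With no repressor bound, *irpW* is transcribed.
So IrpW is produced and active.
NerW is produced constitutively and is active.
Malonate is present, so KulK is inactive.
With repressor NerW bound, *gorS* is not transcribed.
So GorS is not produced.
No repressor is bound and DulX and IrpW are active, so *cilF* is transcribed.
→ *cilF* is ON in A.
Condition B:
Turanose is present, so JovJ is inactive.
Norleucine is present, so GixA is active.
No repressor is bound and GixA is active, so *gorU* is transcribed.
So GorU is produced and active.
No repressor is bound and GorU is active, so *dulX* is transcribed.
So DulX is produced and active.
Diaminopimelate is present, so KosP is active.
Itaconate is absent, so DovL is active.
With repressor KosP bound, *mibX* is not transcribed.
So MibX is not produced.
With no repressor bound, *irpW* is transcribed.
So IrpW is produced and active.
NerW is produced constitutively and is active.
Malonate is present, so KulK is inactive.
With repressor NerW bound, *gorS* is not transcribed.
So GorS is not produced.
No repressor is bound and DulX and IrpW are active, so *cilF* is transcribed.
→ *cilF* is ON in B.

both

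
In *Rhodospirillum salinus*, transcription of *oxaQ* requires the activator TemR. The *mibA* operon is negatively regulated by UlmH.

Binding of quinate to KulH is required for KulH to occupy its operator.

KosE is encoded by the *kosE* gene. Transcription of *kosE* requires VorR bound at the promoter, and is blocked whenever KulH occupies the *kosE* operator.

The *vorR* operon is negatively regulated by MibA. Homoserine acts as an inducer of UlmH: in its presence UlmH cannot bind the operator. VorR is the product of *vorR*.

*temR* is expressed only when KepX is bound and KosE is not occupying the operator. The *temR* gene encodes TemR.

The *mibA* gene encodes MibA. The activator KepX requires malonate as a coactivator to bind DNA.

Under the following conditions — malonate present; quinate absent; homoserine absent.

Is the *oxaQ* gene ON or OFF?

OFF

Homoserine is absent, so UlmH is active.
With repressor UlmH bound, *mibA* is not transcribed.
So MibA is not produced.
With no repressor bound, *vorR* is transcribed.
So VorR is produced and active.
Quinate is absent, so KulH is inactive.
No repressor is bound and VorR is active, so *kosE* is transcribed.
So KosE is produced and active.
Malonate is present, so KepX is active.
With repressor KosE bound, *temR* is not transcribed.
So TemR is not produced.
Required activator TemR is absent, so *oxaQ* is not transcribed.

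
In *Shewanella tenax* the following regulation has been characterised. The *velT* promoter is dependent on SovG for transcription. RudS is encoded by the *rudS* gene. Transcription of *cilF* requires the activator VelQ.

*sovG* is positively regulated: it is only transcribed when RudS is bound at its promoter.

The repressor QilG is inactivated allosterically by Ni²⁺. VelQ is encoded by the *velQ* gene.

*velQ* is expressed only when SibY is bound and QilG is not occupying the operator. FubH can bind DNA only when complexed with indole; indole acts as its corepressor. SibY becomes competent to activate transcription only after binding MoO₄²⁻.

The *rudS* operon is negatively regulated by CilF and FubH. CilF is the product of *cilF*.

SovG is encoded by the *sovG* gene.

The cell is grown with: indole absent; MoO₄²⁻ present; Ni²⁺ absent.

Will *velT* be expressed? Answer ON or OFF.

MoO₄²⁻ is present, so SibY is active.
Ni²⁺ is absent, so QilG is active.
With repressor QilG bound, *velQ* is not transcribed.
So VelQ is not produced.
Required activator VelQ is absent, so *cilF* is not transcribed.
So CilF is not produced.
Indole is absent, so FubH is inactive.
With no repressor bound, *rudS* is transcribed.
So RudS is produced and active.
No repressor is bound and RudS is active, so *sovG* is transcribed.
So SovG is produced and active.
No repressor is bound and SovG is active, so *velT* is transcribed.

ON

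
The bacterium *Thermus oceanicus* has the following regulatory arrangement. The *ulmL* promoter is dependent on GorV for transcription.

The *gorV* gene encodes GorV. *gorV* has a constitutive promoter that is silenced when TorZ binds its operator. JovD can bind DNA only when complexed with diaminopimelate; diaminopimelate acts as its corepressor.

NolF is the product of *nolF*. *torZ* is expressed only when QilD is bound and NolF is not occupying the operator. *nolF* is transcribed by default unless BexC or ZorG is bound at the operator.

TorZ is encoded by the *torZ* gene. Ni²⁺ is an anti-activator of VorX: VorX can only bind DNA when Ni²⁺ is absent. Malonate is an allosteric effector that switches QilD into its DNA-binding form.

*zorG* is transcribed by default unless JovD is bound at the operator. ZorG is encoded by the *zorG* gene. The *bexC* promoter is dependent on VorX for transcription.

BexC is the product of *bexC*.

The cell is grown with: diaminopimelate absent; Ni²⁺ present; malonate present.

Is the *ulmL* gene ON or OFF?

Ni²⁺ is present, so VorX is inactive.
Required activator VorX is absent, so *bexC* is not transcribed.
So BexC is not produced.
Diaminopimelate is absent, so JovD is inactive.
With no repressor bound, *zorG* is transcribed.
So ZorG is produced and active.
With repressor ZorG bound, *nolF* is not transcribed.
So NolF is not produced.
Malonate is present, so QilD is active.
No repressor is bound and QilD is active, so *torZ* is transcribed.
So TorZ is produced and active.
With repressor TorZ bound, *gorV* is not transcribed.
So GorV is not produced.
Required activator GorV is absent, so *ulmL* is not transcribed.

OFF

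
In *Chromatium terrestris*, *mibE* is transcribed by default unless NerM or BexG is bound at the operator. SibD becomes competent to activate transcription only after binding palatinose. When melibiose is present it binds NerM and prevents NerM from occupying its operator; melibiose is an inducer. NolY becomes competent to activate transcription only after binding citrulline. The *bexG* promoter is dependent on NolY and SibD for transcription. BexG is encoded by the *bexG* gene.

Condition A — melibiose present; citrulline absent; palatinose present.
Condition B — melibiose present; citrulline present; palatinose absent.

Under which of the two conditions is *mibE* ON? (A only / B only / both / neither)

Condition A:
Melibiose is present, so NerM is inactive.
Citrulline is absent, so NolY is inactive.
Palatinose is present, so SibD is active.
Required activator NolY is absent, so *bexG* is not transcribed.
So BexG is not produced.
With no repressor bound, *mibE* is transcribed.
→ *mibE* is ON in A.
Condition B:
Melibiose is present, so NerM is inactive.
Citrulline is present, so NolY is active.
Palatinose is absent, so SibD is inactive.
Required activator SibD is absent, so *bexG* is not transcribed.
So BexG is not produced.
With no repressor bound, *mibE* is transcribed.
→ *mibE* is ON in B.

both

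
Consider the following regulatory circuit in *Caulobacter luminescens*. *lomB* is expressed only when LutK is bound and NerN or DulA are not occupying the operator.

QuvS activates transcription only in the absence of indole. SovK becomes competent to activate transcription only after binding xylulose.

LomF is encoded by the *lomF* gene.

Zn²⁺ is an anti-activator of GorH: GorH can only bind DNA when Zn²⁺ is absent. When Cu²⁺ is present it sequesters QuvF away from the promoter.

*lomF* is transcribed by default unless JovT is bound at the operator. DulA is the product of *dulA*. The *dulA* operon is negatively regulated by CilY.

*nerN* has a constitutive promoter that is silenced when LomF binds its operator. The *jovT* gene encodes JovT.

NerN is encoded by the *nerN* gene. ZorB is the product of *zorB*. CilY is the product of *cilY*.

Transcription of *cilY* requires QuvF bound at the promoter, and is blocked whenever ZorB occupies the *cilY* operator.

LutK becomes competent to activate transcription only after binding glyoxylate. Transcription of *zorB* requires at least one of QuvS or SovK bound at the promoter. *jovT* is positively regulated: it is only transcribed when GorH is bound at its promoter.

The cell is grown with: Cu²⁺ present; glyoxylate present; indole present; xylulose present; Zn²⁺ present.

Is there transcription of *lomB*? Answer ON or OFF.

Zn²⁺ is present, so GorH is inactive.
Required activator GorH is absent, so *jovT* is not transcribed.
So JovT is not produced.
With no repressor bound, *lomF* is transcribed.
So LomF is produced and active.
With repressor LomF bound, *nerN* is not transcribed.
So NerN is not produced.
Indole is present, so QuvS is inactive.
Xylulose is present, so SovK is active.
Activator SovK is present, so *zorB* is transcribed.
So ZorB is produced and active.
Cu²⁺ is present, so QuvF is inactive.
With repressor ZorB bound, *cilY* is not transcribed.
So CilY is not produced.
With no repressor bound, *dulA* is transcribed.
So DulA is produced and active.
Glyoxylate is present, so LutK is active.
With repressor DulA bound, *lomB* is not transcribed.

OFF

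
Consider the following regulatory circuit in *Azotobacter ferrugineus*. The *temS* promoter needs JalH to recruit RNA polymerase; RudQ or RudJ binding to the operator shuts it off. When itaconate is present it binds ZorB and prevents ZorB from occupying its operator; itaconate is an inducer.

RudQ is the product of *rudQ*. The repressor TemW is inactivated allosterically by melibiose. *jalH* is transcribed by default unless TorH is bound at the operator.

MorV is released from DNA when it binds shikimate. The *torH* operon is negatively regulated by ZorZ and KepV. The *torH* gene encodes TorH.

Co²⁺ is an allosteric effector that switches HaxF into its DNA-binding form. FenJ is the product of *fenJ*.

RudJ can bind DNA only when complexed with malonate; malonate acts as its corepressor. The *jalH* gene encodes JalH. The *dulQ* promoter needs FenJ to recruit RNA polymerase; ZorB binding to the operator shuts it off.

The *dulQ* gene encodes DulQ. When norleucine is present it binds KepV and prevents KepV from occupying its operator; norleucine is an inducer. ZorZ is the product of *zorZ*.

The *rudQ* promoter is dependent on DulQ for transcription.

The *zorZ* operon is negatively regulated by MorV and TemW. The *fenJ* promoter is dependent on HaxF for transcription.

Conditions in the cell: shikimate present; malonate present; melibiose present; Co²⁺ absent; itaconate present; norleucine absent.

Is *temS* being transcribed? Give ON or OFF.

OFF

Co²⁺ is absent, so HaxF is inactive.
Required activator HaxF is absent, so *fenJ* is not transcribed.
So FenJ is not produced.
Itaconate is present, so ZorB is inactive.
Required activator FenJ is absent, so *dulQ* is not transcribed.
So DulQ is not produced.
Required activator DulQ is absent, so *rudQ* is not transcribed.
So RudQ is not produced.
Shikimate is present, so MorV is inactive.
Melibiose is present, so TemW is inactive.
With no repressor bound, *zorZ* is transcribed.
So ZorZ is produced and active.
Norleucine is absent, so KepV is active.
With repressor ZorZ bound, *torH* is not transcribed.
So TorH is not produced.
With no repressor bound, *jalH* is transcribed.
So JalH is produced and active.
Malonate is present, so RudJ is active.
With repressor RudJ bound, *temS* is not transcribed.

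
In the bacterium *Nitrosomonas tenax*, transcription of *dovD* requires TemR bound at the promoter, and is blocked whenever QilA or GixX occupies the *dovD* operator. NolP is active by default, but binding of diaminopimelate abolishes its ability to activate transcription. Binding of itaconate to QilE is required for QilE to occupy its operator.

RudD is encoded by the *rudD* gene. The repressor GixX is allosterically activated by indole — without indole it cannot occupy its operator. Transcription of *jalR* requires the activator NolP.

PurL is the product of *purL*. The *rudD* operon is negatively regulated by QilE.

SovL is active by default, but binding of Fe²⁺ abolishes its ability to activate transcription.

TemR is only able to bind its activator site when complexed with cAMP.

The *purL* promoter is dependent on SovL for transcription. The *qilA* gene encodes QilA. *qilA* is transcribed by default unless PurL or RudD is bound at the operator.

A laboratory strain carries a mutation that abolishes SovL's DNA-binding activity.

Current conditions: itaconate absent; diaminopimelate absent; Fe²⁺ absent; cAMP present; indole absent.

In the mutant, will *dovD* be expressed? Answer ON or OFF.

ON

SovL is non-functional in this strain, so it has no effect.
Required activator SovL is absent, so *purL* is not transcribed.
So PurL is not produced.
Itaconate is absent, so QilE is inactive.
With no repressor bound, *rudD* is transcribed.
So RudD is produced and active.
With repressor RudD bound, *qilA* is not transcribed.
So QilA is not produced.
cAMP is present, so TemR is active.
Indole is absent, so GixX is inactive.
No repressor is bound and TemR is active, so *dovD* is transcribed.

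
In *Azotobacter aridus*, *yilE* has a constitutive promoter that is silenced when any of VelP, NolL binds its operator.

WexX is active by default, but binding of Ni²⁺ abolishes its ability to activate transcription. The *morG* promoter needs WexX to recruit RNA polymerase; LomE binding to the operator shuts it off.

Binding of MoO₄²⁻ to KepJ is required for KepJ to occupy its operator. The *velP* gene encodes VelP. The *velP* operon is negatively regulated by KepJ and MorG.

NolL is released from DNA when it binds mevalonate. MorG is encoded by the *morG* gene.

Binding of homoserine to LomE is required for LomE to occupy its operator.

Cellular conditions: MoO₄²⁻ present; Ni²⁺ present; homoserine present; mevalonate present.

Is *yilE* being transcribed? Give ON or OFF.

MoO₄²⁻ is present, so KepJ is active.
Homoserine is present, so LomE is active.
Ni²⁺ is present, so WexX is inactive.
With repressor LomE bound, *morG* is not transcribed.
So MorG is not produced.
With repressor KepJ bound, *velP* is not transcribed.
So VelP is not produced.
Mevalonate is present, so NolL is inactive.
With no repressor bound, *yilE* is transcribed.

ON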